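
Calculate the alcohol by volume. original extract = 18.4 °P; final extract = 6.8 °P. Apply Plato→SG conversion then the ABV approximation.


SG = 259/(259 − P);  ABV = (OG − FG)·131.25
OG = 259/(259 − 18.4) = 1.0765
FG = 259/(259 − 6.8) = 1.0270
ABV = (1.0765 − 1.0270)·131.25

6.4985 % ABV


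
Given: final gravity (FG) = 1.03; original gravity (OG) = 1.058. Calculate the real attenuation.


AA = (OG−FG)/(OG−1)·100;  RA = AA·0.8192
AA = (1.058 − 1.03)/(1.058 − 1)·100 = 48.2759
RA = 48.2759·0.8192

39.5476 %


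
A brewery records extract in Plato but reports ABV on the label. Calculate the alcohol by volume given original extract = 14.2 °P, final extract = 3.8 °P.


SG = 259/(259 − P);  ABV = (OG − FG)·131.25
OG = 259/(259 − 14.2) = 1.0580
FG = 259/(259 − 3.8) = 1.0149
ABV = (1.0580 − 1.0149)·131.25

5.6590 % ABV


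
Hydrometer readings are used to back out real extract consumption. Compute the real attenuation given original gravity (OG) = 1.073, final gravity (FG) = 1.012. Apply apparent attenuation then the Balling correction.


AA = (OG−FG)/(OG−1)·100;  RA = AA·0.8192
AA = (1.073 − 1.012)/(1.073 − 1)·100 = 83.5616
RA = 83.5616·0.8192

68.4537 %


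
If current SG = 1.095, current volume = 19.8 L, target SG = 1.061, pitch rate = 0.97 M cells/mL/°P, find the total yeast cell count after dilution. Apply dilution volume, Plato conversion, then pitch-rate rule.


V_w = V·((SG_c−1)/(SG_t−1)−1);  °P = 259 − 259/SG_t;  cells = rate·(V+V_w)·°P
V_w = 19.8·((1.095−1)/(1.061−1)−1) = 11.0361
V_final = 19.8 + 11.0361 = 30.8361
°P = 259 − 259/1.061 = 14.8907
cells = 0.97·30.8361·14.8907

445.3946 billion cells


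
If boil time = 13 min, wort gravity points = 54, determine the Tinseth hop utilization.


U = 1.65·0.000125^(GP/1000) · (1 − e^(−0.04·t))/4.15
bigness = 1.65·0.000125^(54/1000) = 1.0156
boil_factor = (1 − e^(−0.04·13))/4.15 = 0.0977
U = 1.0156 · 0.0977

0.0992


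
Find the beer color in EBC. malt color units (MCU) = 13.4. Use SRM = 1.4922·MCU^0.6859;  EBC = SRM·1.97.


SRM = 1.4922·13.4^0.6859 = 8.8493
EBC = 8.8493·1.97

17.4331 EBC


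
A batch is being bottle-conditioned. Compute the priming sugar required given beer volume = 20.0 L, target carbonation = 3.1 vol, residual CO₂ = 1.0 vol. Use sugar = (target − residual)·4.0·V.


sugar = (3.1 − 1.0)·4.0·20.0

168.0000 g


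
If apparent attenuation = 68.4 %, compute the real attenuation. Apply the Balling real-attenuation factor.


RA = AA · 0.8192
RA = 68.4 · 0.8192

56.0333 %


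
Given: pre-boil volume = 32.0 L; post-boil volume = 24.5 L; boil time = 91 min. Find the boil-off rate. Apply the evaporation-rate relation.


rate = (V_pre − V_post) / (t_min/60)
rate = (32.0 − 24.5) / (91/60)

4.9451 L/hr


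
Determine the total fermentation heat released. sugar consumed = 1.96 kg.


Q = m_sugar · 590 kJ/kg
Q = 1.96 · 590

1156.4000 kJ


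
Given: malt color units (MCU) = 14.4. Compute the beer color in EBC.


SRM = 1.4922·MCU^0.6859;  EBC = SRM·1.97
SRM = 1.4922·14.4^0.6859 = 9.2971
EBC = 9.2971·1.97

18.3153 EBC


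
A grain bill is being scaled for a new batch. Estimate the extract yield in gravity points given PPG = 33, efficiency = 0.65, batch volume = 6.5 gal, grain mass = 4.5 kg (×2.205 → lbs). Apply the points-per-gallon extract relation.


points = lbs × PPG × eff / vol
lbs = 4.5 × 2.205 = 9.9225
points = 9.9225 × 33 × 0.65 / 6.5

32.7443 points


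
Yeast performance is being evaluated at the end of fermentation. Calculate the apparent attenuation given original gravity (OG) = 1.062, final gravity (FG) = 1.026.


AA = (OG − FG)/(OG − 1) · 100
AA = (1.062 − 1.026)/(1.062 − 1) · 100

58.0645 %


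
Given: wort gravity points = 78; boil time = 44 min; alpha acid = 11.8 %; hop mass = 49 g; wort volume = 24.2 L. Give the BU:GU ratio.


U = 1.65·0.000125^(GP/1000)·(1−e^(−0.04t))/4.15;  IBU = (α/100)·m·U·1000/V;  BU:GU = IBU/GP
U = 1.65·0.000125^(78/1000)·(1−e^(−0.04·44))/4.15 = 0.1633
IBU = (11.8/100)·49·0.1633·1000/24.2 = 39.0179
BU:GU = 39.0179/78

0.5002


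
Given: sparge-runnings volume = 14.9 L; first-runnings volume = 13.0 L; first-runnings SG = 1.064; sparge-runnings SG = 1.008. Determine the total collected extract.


total = Σ (SG_i − 1)·1000·V_i
first = (1.064 − 1)·1000·13.0 = 832.0000
sparge = (1.008 − 1)·1000·14.9 = 119.2000
total = 832.0000 + 119.2000

951.2000 gravity·L


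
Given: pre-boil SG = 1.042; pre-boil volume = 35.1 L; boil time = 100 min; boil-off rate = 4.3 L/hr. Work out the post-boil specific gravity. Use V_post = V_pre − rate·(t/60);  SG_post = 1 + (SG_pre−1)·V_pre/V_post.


V_post = 35.1 − 4.3·(100/60) = 27.9333
SG_post = 1 + (1.042 − 1)·35.1/27.9333

1.0528


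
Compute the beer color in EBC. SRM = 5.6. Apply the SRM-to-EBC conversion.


EBC = SRM · 1.97
EBC = 5.6 · 1.97

11.0320 EBC


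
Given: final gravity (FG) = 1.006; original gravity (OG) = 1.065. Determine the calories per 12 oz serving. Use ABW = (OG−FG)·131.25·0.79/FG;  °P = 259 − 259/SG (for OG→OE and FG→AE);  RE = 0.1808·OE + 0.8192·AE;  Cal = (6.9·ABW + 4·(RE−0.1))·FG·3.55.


ABW = (1.065 − 1.006)·131.25·0.79/1.006 = 6.0811
OE = 259 − 259/1.065 = 15.8075 °P
AE = 259 − 259/1.006 = 1.5447 °P
RE = 0.1808·15.8075 + 0.8192·1.5447 = 4.1234 °P
Cal = (6.9·6.0811 + 4·(4.1234−0.1))·1.006·3.55

207.3254 kcal


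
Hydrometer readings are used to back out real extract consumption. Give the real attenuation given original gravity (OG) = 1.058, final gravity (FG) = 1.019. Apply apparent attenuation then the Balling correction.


AA = (OG−FG)/(OG−1)·100;  RA = AA·0.8192
AA = (1.058 − 1.019)/(1.058 − 1)·100 = 67.2414
RA = 67.2414·0.8192

55.0841 %


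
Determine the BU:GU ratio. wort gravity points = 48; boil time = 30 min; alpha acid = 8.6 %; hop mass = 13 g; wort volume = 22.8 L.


U = 1.65·0.000125^(GP/1000)·(1−e^(−0.04t))/4.15;  IBU = (α/100)·m·U·1000/V;  BU:GU = IBU/GP
U = 1.65·0.000125^(48/1000)·(1−e^(−0.04·30))/4.15 = 0.1805
IBU = (8.6/100)·13·0.1805·1000/22.8 = 8.8502
BU:GU = 8.8502/48

0.1844


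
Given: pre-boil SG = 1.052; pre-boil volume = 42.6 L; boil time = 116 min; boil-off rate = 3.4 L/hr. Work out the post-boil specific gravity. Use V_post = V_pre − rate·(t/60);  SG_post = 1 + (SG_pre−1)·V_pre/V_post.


V_post = 42.6 − 3.4·(116/60) = 36.0267
SG_post = 1 + (1.052 − 1)·42.6/36.0267

1.0615


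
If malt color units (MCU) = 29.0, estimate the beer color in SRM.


SRM = 1.4922 · MCU^0.6859
SRM = 1.4922 · 29.0^0.6859

15.0275 SRM


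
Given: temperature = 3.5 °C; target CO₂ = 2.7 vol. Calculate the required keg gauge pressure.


psi = vols/(0.01821 + 0.09011·e^(−0.04·T)) − 14.695
psi = 2.7/(0.01821 + 0.09011·e^(−0.04·3.5)) − 14.695

13.2704 psi


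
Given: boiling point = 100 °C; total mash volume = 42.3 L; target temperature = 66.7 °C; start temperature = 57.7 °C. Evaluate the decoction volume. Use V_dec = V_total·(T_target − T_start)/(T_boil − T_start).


V_dec = 42.3·(66.7 − 57.7)/(100 − 57.7)

9.0000 L


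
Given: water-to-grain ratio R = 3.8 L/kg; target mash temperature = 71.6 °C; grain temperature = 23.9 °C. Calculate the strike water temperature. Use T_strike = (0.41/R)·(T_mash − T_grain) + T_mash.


T_strike = (0.41/3.8)·(71.6 − 23.9) + 71.6

76.7466 °C


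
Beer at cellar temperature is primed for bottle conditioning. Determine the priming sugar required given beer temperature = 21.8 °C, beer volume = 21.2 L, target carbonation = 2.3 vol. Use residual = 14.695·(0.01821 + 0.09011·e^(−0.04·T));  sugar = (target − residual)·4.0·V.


residual = 14.695·(0.01821 + 0.09011·e^(−0.04·21.8)) = 0.8212
sugar = (2.3 − 0.8212)·4.0·21.2

125.3981 g


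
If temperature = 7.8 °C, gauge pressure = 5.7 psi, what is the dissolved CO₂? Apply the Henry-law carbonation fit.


vols = (P + 14.695)·(0.01821 + 0.09011·e^(−0.04·T))
vols = (5.7 + 14.695)·(0.01821 + 0.09011·e^(−0.04·7.8))

1.7166 volumes


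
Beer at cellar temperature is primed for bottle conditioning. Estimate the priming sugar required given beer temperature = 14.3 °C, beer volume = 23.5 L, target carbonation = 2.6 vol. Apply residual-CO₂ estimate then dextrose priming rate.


residual = 14.695·(0.01821 + 0.09011·e^(−0.04·T));  sugar = (target − residual)·4.0·V
residual = 14.695·(0.01821 + 0.09011·e^(−0.04·14.3)) = 1.0149
sugar = (2.6 − 1.0149)·4.0·23.5

148.9947 g


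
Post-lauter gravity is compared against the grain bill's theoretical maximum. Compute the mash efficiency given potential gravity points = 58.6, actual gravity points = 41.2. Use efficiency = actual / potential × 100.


efficiency = 41.2 / 58.6 × 100

70.3072 %


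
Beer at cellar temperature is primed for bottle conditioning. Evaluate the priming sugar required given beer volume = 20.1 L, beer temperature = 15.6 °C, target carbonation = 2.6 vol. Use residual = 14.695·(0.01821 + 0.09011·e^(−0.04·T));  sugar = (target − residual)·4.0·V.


residual = 14.695·(0.01821 + 0.09011·e^(−0.04·15.6)) = 0.9771
sugar = (2.6 − 0.9771)·4.0·20.1

130.4827 g


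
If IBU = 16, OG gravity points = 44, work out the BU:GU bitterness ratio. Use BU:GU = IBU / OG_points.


BU:GU = 16 / 44

0.3636


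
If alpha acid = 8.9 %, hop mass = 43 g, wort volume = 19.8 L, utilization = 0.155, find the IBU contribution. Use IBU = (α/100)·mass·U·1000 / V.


IBU = (8.9/100)·43·0.155·1000 / 19.8

29.9588 IBU


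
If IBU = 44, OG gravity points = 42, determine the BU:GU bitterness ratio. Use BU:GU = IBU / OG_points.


BU:GU = 44 / 42

1.0476


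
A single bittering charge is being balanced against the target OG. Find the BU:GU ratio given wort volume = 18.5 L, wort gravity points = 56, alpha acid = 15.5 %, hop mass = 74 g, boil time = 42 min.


U = 1.65·0.000125^(GP/1000)·(1−e^(−0.04t))/4.15;  IBU = (α/100)·m·U·1000/V;  BU:GU = IBU/GP
U = 1.65·0.000125^(56/1000)·(1−e^(−0.04·42))/4.15 = 0.1956
IBU = (15.5/100)·74·0.1956·1000/18.5 = 121.2493
BU:GU = 121.2493/56

2.1652


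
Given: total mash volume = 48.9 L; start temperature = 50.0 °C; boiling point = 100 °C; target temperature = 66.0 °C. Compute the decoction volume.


V_dec = V_total·(T_target − T_start)/(T_boil − T_start)
V_dec = 48.9·(66.0 − 50.0)/(100 − 50.0)

15.6480 L


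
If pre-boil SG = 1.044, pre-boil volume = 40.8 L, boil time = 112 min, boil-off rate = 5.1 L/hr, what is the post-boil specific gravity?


V_post = V_pre − rate·(t/60);  SG_post = 1 + (SG_pre−1)·V_pre/V_post
V_post = 40.8 − 5.1·(112/60) = 31.2800
SG_post = 1 + (1.044 − 1)·40.8/31.2800

1.0574


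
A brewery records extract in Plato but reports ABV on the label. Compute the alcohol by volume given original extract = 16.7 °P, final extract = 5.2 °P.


SG = 259/(259 − P);  ABV = (OG − FG)·131.25
OG = 259/(259 − 16.7) = 1.0689
FG = 259/(259 − 5.2) = 1.0205
ABV = (1.0689 − 1.0205)·131.25

6.3570 % ABV


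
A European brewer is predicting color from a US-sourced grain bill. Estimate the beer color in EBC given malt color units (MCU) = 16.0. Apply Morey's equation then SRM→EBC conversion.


SRM = 1.4922·MCU^0.6859;  EBC = SRM·1.97
SRM = 1.4922·16.0^0.6859 = 9.9939
EBC = 9.9939·1.97

19.6879 EBC


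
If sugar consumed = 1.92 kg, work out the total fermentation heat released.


Q = m_sugar · 590 kJ/kg
Q = 1.92 · 590

1132.8000 kJ


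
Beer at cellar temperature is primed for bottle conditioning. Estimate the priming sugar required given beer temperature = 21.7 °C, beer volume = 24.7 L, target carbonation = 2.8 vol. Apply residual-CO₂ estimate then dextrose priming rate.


residual = 14.695·(0.01821 + 0.09011·e^(−0.04·T));  sugar = (target − residual)·4.0·V
residual = 14.695·(0.01821 + 0.09011·e^(−0.04·21.7)) = 0.8235
sugar = (2.8 − 0.8235)·4.0·24.7

195.2813 g


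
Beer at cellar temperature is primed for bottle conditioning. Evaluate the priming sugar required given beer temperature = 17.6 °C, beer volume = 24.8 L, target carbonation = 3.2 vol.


residual = 14.695·(0.01821 + 0.09011·e^(−0.04·T));  sugar = (target − residual)·4.0·V
residual = 14.695·(0.01821 + 0.09011·e^(−0.04·17.6)) = 0.9225
sugar = (3.2 − 0.9225)·4.0·24.8

225.9248 g


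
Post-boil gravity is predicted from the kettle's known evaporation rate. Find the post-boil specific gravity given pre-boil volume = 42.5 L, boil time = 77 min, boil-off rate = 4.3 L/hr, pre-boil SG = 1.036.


V_post = V_pre − rate·(t/60);  SG_post = 1 + (SG_pre−1)·V_pre/V_post
V_post = 42.5 − 4.3·(77/60) = 36.9817
SG_post = 1 + (1.036 − 1)·42.5/36.9817

1.0414


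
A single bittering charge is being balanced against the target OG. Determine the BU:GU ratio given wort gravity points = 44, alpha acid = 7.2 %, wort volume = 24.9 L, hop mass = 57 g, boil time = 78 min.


U = 1.65·0.000125^(GP/1000)·(1−e^(−0.04t))/4.15;  IBU = (α/100)·m·U·1000/V;  BU:GU = IBU/GP
U = 1.65·0.000125^(44/1000)·(1−e^(−0.04·78))/4.15 = 0.2559
IBU = (7.2/100)·57·0.2559·1000/24.9 = 42.1788
BU:GU = 42.1788/44

0.9586


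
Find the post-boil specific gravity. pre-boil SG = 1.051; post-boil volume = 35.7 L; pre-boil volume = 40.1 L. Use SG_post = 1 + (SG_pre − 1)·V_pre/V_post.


pts_pre = (1.051 − 1)·1000 = 51.0000
pts_post = 51.0000·40.1/35.7 = 57.2857
SG_post = 1 + 57.2857/1000

1.0573


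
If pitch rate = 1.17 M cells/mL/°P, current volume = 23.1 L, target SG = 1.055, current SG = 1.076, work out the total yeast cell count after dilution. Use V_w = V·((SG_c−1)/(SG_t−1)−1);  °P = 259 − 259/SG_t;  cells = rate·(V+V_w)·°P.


V_w = 23.1·((1.076−1)/(1.055−1)−1) = 8.8200
V_final = 23.1 + 8.8200 = 31.9200
°P = 259 − 259/1.055 = 13.5024
cells = 1.17·31.9200·13.5024

504.2649 billion cells


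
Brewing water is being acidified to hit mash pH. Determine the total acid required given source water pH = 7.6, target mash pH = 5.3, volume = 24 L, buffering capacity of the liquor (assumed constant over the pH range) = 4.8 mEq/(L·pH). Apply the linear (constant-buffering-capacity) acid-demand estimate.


acid = buffering capacity · (pH_source − pH_target) · V
acid = 4.8 · (7.6 − 5.3) · 24

264.9600 mEq


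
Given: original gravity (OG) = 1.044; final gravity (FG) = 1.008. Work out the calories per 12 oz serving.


ABW = (OG−FG)·131.25·0.79/FG;  °P = 259 − 259/SG (for OG→OE and FG→AE);  RE = 0.1808·OE + 0.8192·AE;  Cal = (6.9·ABW + 4·(RE−0.1))·FG·3.55
ABW = (1.044 − 1.008)·131.25·0.79/1.008 = 3.7031
OE = 259 − 259/1.044 = 10.9157 °P
AE = 259 − 259/1.008 = 2.0556 °P
RE = 0.1808·10.9157 + 0.8192·2.0556 = 3.6575 °P
Cal = (6.9·3.7031 + 4·(3.6575−0.1))·1.008·3.55

142.3539 kcal


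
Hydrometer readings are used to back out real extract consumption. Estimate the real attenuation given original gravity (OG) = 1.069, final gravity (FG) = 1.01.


AA = (OG−FG)/(OG−1)·100;  RA = AA·0.8192
AA = (1.069 − 1.01)/(1.069 − 1)·100 = 85.5072
RA = 85.5072·0.8192

70.0475 %


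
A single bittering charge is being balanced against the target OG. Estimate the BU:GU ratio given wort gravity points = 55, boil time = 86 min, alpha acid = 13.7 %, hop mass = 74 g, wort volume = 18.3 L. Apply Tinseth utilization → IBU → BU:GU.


U = 1.65·0.000125^(GP/1000)·(1−e^(−0.04t))/4.15;  IBU = (α/100)·m·U·1000/V;  BU:GU = IBU/GP
U = 1.65·0.000125^(55/1000)·(1−e^(−0.04·86))/4.15 = 0.2348
IBU = (13.7/100)·74·0.2348·1000/18.3 = 130.0509
BU:GU = 130.0509/55

2.3646


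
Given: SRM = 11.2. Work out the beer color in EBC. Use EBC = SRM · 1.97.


EBC = 11.2 · 1.97

22.0640 EBC


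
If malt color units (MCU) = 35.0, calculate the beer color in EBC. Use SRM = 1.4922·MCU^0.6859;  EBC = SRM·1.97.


SRM = 1.4922·35.0^0.6859 = 17.0963
EBC = 17.0963·1.97

33.6798 EBC


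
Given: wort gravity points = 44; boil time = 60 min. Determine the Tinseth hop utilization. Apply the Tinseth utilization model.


U = 1.65·0.000125^(GP/1000) · (1 − e^(−0.04·t))/4.15
bigness = 1.65·0.000125^(44/1000) = 1.1111
boil_factor = (1 − e^(−0.04·60))/4.15 = 0.2191
U = 1.1111 · 0.2191

0.2434


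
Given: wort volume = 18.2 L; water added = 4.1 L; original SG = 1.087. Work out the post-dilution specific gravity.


SG_new = 1 + (SG_old − 1)·V_old/(V_old + V_water)
pts = (1.087 − 1)·1000·18.2/(18.2 + 4.1) = 71.0045
SG_new = 1 + 71.0045/1000

1.0710


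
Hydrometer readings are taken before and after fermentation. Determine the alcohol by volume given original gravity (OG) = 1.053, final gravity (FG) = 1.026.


ABV = (OG − FG) · 131.25
ABV = (1.053 − 1.026) · 131.25

3.5437 % ABV


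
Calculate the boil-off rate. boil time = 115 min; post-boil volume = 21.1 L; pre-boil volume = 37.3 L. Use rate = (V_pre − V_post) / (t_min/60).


rate = (37.3 − 21.1) / (115/60)

8.4522 L/hr


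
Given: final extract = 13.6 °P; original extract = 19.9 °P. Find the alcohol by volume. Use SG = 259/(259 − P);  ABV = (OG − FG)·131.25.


OG = 259/(259 − 19.9) = 1.0832
FG = 259/(259 − 13.6) = 1.0554
ABV = (1.0832 − 1.0554)·131.25

3.6499 % ABV


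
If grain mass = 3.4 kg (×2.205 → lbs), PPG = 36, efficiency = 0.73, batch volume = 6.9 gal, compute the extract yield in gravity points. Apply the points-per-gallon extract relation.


points = lbs × PPG × eff / vol
lbs = 3.4 × 2.205 = 7.4970
points = 7.4970 × 36 × 0.73 / 6.9

28.5538 points


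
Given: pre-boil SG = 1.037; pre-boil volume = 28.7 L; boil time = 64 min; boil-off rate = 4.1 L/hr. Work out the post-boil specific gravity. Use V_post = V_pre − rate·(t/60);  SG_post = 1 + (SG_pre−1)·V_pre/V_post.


V_post = 28.7 − 4.1·(64/60) = 24.3267
SG_post = 1 + (1.037 − 1)·28.7/24.3267

1.0437


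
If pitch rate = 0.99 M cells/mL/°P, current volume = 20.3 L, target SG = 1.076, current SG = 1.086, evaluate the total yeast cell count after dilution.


V_w = V·((SG_c−1)/(SG_t−1)−1);  °P = 259 − 259/SG_t;  cells = rate·(V+V_w)·°P
V_w = 20.3·((1.086−1)/(1.076−1)−1) = 2.6711
V_final = 20.3 + 2.6711 = 22.9711
°P = 259 − 259/1.076 = 18.2937
cells = 0.99·22.9711·18.2937

416.0228 billion cells


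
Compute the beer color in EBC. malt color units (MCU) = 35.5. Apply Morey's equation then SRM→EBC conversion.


SRM = 1.4922·MCU^0.6859;  EBC = SRM·1.97
SRM = 1.4922·35.5^0.6859 = 17.2635
EBC = 17.2635·1.97

34.0091 EBC


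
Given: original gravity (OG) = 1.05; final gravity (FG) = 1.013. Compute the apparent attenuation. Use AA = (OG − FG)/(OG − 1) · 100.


AA = (1.05 − 1.013)/(1.05 − 1) · 100

74.0000 %


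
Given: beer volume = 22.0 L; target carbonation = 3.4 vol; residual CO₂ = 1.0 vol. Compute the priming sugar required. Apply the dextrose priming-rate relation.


sugar = (target − residual)·4.0·V
sugar = (3.4 − 1.0)·4.0·22.0

211.2000 g


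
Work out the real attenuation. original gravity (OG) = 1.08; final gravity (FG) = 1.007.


AA = (OG−FG)/(OG−1)·100;  RA = AA·0.8192
AA = (1.08 − 1.007)/(1.08 − 1)·100 = 91.2500
RA = 91.2500·0.8192

74.7520 %


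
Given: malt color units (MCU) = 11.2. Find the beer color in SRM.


SRM = 1.4922 · MCU^0.6859
SRM = 1.4922 · 11.2^0.6859

7.8250 SRM


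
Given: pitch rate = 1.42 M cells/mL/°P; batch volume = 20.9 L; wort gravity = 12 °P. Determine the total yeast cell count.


cells (billions) = rate · V_L · °P
cells = 1.42 · 20.9 · 12

356.1360 billion cells


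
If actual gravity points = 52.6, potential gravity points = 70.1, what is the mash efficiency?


efficiency = actual / potential × 100
efficiency = 52.6 / 70.1 × 100

75.0357 %


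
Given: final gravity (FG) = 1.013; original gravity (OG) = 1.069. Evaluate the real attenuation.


AA = (OG−FG)/(OG−1)·100;  RA = AA·0.8192
AA = (1.069 − 1.013)/(1.069 − 1)·100 = 81.1594
RA = 81.1594·0.8192

66.4858 %


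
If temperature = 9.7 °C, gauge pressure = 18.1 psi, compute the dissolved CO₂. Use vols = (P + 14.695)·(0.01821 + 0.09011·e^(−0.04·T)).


vols = (18.1 + 14.695)·(0.01821 + 0.09011·e^(−0.04·9.7))

2.6020 volumes


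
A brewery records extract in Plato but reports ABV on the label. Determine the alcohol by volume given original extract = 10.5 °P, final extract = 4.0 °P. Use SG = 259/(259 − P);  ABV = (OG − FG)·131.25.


OG = 259/(259 − 10.5) = 1.0423
FG = 259/(259 − 4.0) = 1.0157
ABV = (1.0423 − 1.0157)·131.25

3.4870 % ABV


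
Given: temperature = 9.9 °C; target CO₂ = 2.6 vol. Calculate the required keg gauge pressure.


psi = vols/(0.01821 + 0.09011·e^(−0.04·T)) − 14.695
psi = 2.6/(0.01821 + 0.09011·e^(−0.04·9.9)) − 14.695

18.2771 psi


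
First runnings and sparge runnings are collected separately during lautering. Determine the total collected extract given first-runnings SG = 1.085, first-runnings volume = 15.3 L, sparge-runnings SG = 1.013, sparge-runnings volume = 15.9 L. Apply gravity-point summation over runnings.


total = Σ (SG_i − 1)·1000·V_i
first = (1.085 − 1)·1000·15.3 = 1300.5000
sparge = (1.013 − 1)·1000·15.9 = 206.7000
total = 1300.5000 + 206.7000

1507.2000 gravity·L


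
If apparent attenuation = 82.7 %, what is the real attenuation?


RA = AA · 0.8192
RA = 82.7 · 0.8192

67.7478 %


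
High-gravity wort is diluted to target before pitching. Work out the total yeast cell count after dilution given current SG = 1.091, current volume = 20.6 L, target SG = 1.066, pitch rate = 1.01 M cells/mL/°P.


V_w = V·((SG_c−1)/(SG_t−1)−1);  °P = 259 − 259/SG_t;  cells = rate·(V+V_w)·°P
V_w = 20.6·((1.091−1)/(1.066−1)−1) = 7.8030
V_final = 20.6 + 7.8030 = 28.4030
°P = 259 − 259/1.066 = 16.0356
cells = 1.01·28.4030·16.0356

460.0156 billion cells


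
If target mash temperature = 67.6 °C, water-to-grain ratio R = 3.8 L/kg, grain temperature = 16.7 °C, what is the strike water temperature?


T_strike = (0.41/R)·(T_mash − T_grain) + T_mash
T_strike = (0.41/3.8)·(67.6 − 16.7) + 67.6

73.0918 °C


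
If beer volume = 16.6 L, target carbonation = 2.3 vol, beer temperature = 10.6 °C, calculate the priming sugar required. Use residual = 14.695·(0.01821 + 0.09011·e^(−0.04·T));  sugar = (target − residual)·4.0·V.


residual = 14.695·(0.01821 + 0.09011·e^(−0.04·10.6)) = 1.1342
sugar = (2.3 − 1.1342)·4.0·16.6

77.4116 g


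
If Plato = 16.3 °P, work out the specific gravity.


SG = 259/(259 − P)
SG = 259/(259 − 16.3)

1.0672


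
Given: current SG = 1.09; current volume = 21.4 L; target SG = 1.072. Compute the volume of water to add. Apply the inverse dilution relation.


V_water = V·((SG_curr − 1)/(SG_target − 1) − 1)
V_water = 21.4·((1.09 − 1)/(1.072 − 1) − 1)

5.3500 L


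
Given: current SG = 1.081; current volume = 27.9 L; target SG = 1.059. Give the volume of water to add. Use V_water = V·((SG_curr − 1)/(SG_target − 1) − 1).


V_water = 27.9·((1.081 − 1)/(1.059 − 1) − 1)

10.4034 L


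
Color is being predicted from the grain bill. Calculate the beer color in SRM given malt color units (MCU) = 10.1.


SRM = 1.4922 · MCU^0.6859
SRM = 1.4922 · 10.1^0.6859

7.2894 SRM


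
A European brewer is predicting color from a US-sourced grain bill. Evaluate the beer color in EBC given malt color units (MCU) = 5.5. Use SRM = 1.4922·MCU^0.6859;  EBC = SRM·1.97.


SRM = 1.4922·5.5^0.6859 = 4.8044
EBC = 4.8044·1.97

9.4647 EBC


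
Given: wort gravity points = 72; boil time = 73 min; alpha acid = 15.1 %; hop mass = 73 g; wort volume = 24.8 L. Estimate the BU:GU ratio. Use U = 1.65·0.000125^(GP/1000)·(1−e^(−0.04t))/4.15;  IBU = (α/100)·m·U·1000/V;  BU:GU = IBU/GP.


U = 1.65·0.000125^(72/1000)·(1−e^(−0.04·73))/4.15 = 0.1969
IBU = (15.1/100)·73·0.1969·1000/24.8 = 87.5353
BU:GU = 87.5353/72

1.2158


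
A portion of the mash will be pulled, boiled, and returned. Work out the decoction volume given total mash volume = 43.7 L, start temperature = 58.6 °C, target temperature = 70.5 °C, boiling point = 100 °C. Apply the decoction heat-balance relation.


V_dec = V_total·(T_target − T_start)/(T_boil − T_start)
V_dec = 43.7·(70.5 − 58.6)/(100 − 58.6)

12.5611 L


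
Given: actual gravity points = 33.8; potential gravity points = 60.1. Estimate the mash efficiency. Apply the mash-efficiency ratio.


efficiency = actual / potential × 100
efficiency = 33.8 / 60.1 × 100

56.2396 %


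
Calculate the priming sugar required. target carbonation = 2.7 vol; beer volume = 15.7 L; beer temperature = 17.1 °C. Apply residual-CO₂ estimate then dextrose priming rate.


residual = 14.695·(0.01821 + 0.09011·e^(−0.04·T));  sugar = (target − residual)·4.0·V
residual = 14.695·(0.01821 + 0.09011·e^(−0.04·17.1)) = 0.9358
sugar = (2.7 − 0.9358)·4.0·15.7

110.7941 g


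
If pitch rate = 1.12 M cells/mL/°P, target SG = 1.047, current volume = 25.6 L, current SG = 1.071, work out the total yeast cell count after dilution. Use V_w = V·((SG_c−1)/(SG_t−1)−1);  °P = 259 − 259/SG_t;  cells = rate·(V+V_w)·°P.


V_w = 25.6·((1.071−1)/(1.047−1)−1) = 13.0723
V_final = 25.6 + 13.0723 = 38.6723
°P = 259 − 259/1.047 = 11.6266
cells = 1.12·38.6723·11.6266

503.5811 billion cells


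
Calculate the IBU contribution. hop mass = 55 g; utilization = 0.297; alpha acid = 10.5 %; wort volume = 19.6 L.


IBU = (α/100)·mass·U·1000 / V
IBU = (10.5/100)·55·0.297·1000 / 19.6

87.5089 IBU


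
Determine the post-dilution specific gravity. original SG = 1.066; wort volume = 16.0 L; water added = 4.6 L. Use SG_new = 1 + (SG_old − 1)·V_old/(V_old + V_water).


pts = (1.066 − 1)·1000·16.0/(16.0 + 4.6) = 51.2621
SG_new = 1 + 51.2621/1000

1.0513


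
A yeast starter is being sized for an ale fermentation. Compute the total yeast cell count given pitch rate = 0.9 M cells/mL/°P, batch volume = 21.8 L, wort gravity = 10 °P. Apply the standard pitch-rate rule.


cells (billions) = rate · V_L · °P
cells = 0.9 · 21.8 · 10

196.2000 billion cells


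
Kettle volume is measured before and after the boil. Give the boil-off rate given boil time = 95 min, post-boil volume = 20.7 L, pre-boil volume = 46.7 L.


rate = (V_pre − V_post) / (t_min/60)
rate = (46.7 − 20.7) / (95/60)

16.4211 L/hr


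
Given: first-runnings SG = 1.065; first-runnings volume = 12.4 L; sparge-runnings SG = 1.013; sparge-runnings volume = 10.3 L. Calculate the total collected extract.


total = Σ (SG_i − 1)·1000·V_i
first = (1.065 − 1)·1000·12.4 = 806.0000
sparge = (1.013 − 1)·1000·10.3 = 133.9000
total = 806.0000 + 133.9000

939.9000 gravity·L


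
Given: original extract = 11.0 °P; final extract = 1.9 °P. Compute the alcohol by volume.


SG = 259/(259 − P);  ABV = (OG − FG)·131.25
OG = 259/(259 − 11.0) = 1.0444
FG = 259/(259 − 1.9) = 1.0074
ABV = (1.0444 − 1.0074)·131.25

4.8516 % ABV


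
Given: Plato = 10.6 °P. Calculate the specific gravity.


SG = 259/(259 − P)
SG = 259/(259 − 10.6)

1.0427


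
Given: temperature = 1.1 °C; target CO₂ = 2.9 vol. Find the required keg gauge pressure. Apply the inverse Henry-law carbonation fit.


psi = vols/(0.01821 + 0.09011·e^(−0.04·T)) − 14.695
psi = 2.9/(0.01821 + 0.09011·e^(−0.04·1.1)) − 14.695

13.0718 psi


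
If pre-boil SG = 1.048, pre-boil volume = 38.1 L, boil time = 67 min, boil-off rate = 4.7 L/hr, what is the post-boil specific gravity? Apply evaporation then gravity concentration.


V_post = V_pre − rate·(t/60);  SG_post = 1 + (SG_pre−1)·V_pre/V_post
V_post = 38.1 − 4.7·(67/60) = 32.8517
SG_post = 1 + (1.048 − 1)·38.1/32.8517

1.0557


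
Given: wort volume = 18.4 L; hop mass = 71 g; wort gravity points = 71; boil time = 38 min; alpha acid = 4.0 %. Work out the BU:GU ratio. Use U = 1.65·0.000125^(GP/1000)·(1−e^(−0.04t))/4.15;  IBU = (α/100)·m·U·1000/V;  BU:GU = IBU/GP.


U = 1.65·0.000125^(71/1000)·(1−e^(−0.04·38))/4.15 = 0.1641
IBU = (4.0/100)·71·0.1641·1000/18.4 = 25.3296
BU:GU = 25.3296/71

0.3568


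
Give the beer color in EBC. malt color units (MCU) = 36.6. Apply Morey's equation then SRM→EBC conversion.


SRM = 1.4922·MCU^0.6859;  EBC = SRM·1.97
SRM = 1.4922·36.6^0.6859 = 17.6286
EBC = 17.6286·1.97

34.7284 EBC


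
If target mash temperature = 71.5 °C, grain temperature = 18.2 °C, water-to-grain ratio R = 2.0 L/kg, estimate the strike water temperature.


T_strike = (0.41/R)·(T_mash − T_grain) + T_mash
T_strike = (0.41/2.0)·(71.5 − 18.2) + 71.5

82.4265 °C


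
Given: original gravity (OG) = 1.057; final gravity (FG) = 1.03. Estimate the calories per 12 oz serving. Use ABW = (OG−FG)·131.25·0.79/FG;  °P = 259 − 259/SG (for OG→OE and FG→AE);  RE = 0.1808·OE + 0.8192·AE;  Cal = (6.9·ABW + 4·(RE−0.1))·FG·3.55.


ABW = (1.057 − 1.03)·131.25·0.79/1.03 = 2.7180
OE = 259 − 259/1.057 = 13.9669 °P
AE = 259 − 259/1.03 = 7.5437 °P
RE = 0.1808·13.9669 + 0.8192·7.5437 = 8.7050 °P
Cal = (6.9·2.7180 + 4·(8.7050−0.1))·1.03·3.55

194.4321 kcal


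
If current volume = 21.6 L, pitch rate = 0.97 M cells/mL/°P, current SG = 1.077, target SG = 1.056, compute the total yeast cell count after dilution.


V_w = V·((SG_c−1)/(SG_t−1)−1);  °P = 259 − 259/SG_t;  cells = rate·(V+V_w)·°P
V_w = 21.6·((1.077−1)/(1.056−1)−1) = 8.1000
V_final = 21.6 + 8.1000 = 29.7000
°P = 259 − 259/1.056 = 13.7348
cells = 0.97·29.7000·13.7348

395.6872 billion cells


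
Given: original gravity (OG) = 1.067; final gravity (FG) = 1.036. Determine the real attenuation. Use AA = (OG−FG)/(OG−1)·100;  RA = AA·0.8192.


AA = (1.067 − 1.036)/(1.067 − 1)·100 = 46.2687
RA = 46.2687·0.8192

37.9033 %


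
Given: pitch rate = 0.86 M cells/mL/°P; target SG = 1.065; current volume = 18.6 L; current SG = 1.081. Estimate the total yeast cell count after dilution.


V_w = V·((SG_c−1)/(SG_t−1)−1);  °P = 259 − 259/SG_t;  cells = rate·(V+V_w)·°P
V_w = 18.6·((1.081−1)/(1.065−1)−1) = 4.5785
V_final = 18.6 + 4.5785 = 23.1785
°P = 259 − 259/1.065 = 15.8075
cells = 0.86·23.1785·15.8075

315.0987 billion cells


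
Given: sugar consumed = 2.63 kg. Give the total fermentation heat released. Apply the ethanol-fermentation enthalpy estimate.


Q = m_sugar · 590 kJ/kg
Q = 2.63 · 590

1551.7000 kJ


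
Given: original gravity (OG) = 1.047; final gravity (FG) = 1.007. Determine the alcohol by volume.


ABV = (OG − FG) · 131.25
ABV = (1.047 − 1.007) · 131.25

5.2500 % ABV


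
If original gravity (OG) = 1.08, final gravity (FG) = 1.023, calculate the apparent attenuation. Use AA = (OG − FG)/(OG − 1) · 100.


AA = (1.08 − 1.023)/(1.08 − 1) · 100

71.2500 %


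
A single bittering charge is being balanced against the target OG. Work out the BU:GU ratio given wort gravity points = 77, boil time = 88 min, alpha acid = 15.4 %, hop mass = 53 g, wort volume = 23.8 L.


U = 1.65·0.000125^(GP/1000)·(1−e^(−0.04t))/4.15;  IBU = (α/100)·m·U·1000/V;  BU:GU = IBU/GP
U = 1.65·0.000125^(77/1000)·(1−e^(−0.04·88))/4.15 = 0.1931
IBU = (15.4/100)·53·0.1931·1000/23.8 = 66.2321
BU:GU = 66.2321/77

0.8602


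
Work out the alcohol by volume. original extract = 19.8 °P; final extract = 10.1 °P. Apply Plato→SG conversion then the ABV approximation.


SG = 259/(259 − P);  ABV = (OG − FG)·131.25
OG = 259/(259 − 19.8) = 1.0828
FG = 259/(259 − 10.1) = 1.0406
ABV = (1.0828 − 1.0406)·131.25

5.5384 % ABV


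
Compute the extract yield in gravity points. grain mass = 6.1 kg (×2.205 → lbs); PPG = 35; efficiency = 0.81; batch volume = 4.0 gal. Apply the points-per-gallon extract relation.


points = lbs × PPG × eff / vol
lbs = 6.1 × 2.205 = 13.4505
points = 13.4505 × 35 × 0.81 / 4.0

95.3304 points


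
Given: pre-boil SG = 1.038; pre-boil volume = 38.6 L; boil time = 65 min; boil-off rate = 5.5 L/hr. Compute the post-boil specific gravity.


V_post = V_pre − rate·(t/60);  SG_post = 1 + (SG_pre−1)·V_pre/V_post
V_post = 38.6 − 5.5·(65/60) = 32.6417
SG_post = 1 + (1.038 − 1)·38.6/32.6417

1.0449


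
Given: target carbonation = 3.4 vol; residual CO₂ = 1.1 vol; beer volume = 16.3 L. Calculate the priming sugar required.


sugar = (target − residual)·4.0·V
sugar = (3.4 − 1.1)·4.0·16.3

149.9600 g


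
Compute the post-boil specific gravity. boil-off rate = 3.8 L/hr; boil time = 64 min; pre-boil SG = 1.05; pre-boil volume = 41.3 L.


V_post = V_pre − rate·(t/60);  SG_post = 1 + (SG_pre−1)·V_pre/V_post
V_post = 41.3 − 3.8·(64/60) = 37.2467
SG_post = 1 + (1.05 − 1)·41.3/37.2467

1.0554


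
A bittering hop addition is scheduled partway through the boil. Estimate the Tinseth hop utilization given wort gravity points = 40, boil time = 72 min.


U = 1.65·0.000125^(GP/1000) · (1 − e^(−0.04·t))/4.15
bigness = 1.65·0.000125^(40/1000) = 1.1518
boil_factor = (1 − e^(−0.04·72))/4.15 = 0.2274
U = 1.1518 · 0.2274

0.2620


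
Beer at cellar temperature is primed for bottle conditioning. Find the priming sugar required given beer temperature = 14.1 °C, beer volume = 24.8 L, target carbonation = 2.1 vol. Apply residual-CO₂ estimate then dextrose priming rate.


residual = 14.695·(0.01821 + 0.09011·e^(−0.04·T));  sugar = (target − residual)·4.0·V
residual = 14.695·(0.01821 + 0.09011·e^(−0.04·14.1)) = 1.0210
sugar = (2.1 − 1.0210)·4.0·24.8

107.0415 g


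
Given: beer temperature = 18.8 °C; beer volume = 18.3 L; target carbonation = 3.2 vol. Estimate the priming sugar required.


residual = 14.695·(0.01821 + 0.09011·e^(−0.04·T));  sugar = (target − residual)·4.0·V
residual = 14.695·(0.01821 + 0.09011·e^(−0.04·18.8)) = 0.8918
sugar = (3.2 − 0.8918)·4.0·18.3

168.9574 g


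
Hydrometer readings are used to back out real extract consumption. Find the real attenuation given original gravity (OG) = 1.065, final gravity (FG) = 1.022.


AA = (OG−FG)/(OG−1)·100;  RA = AA·0.8192
AA = (1.065 − 1.022)/(1.065 − 1)·100 = 66.1538
RA = 66.1538·0.8192

54.1932 %


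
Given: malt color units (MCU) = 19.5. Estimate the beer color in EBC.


SRM = 1.4922·MCU^0.6859;  EBC = SRM·1.97
SRM = 1.4922·19.5^0.6859 = 11.4462
EBC = 11.4462·1.97

22.5490 EBC


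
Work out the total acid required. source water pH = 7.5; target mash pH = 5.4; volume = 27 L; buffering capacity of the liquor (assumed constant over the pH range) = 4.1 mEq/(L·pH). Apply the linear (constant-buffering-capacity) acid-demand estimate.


acid = buffering capacity · (pH_source − pH_target) · V
acid = 4.1 · (7.5 − 5.4) · 27

232.4700 mEq


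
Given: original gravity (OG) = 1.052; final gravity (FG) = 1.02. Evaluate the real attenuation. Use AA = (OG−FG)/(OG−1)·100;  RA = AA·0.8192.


AA = (1.052 − 1.02)/(1.052 − 1)·100 = 61.5385
RA = 61.5385·0.8192

50.4123 %


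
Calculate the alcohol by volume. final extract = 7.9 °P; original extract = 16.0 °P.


SG = 259/(259 − P);  ABV = (OG − FG)·131.25
OG = 259/(259 − 16.0) = 1.0658
FG = 259/(259 − 7.9) = 1.0315
ABV = (1.0658 − 1.0315)·131.25

4.5126 % ABV


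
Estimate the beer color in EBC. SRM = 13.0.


EBC = SRM · 1.97
EBC = 13.0 · 1.97

25.6100 EBC


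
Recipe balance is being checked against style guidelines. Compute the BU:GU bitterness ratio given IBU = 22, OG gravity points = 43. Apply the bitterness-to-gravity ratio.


BU:GU = IBU / OG_points
BU:GU = 22 / 43

0.5116


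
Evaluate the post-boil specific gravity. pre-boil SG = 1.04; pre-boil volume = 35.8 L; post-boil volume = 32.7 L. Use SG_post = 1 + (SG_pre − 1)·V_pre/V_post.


pts_pre = (1.04 − 1)·1000 = 40.0000
pts_post = 40.0000·35.8/32.7 = 43.7920
SG_post = 1 + 43.7920/1000

1.0438


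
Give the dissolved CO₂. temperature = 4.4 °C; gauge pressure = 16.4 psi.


vols = (P + 14.695)·(0.01821 + 0.09011·e^(−0.04·T))
vols = (16.4 + 14.695)·(0.01821 + 0.09011·e^(−0.04·4.4))

2.9160 volumes


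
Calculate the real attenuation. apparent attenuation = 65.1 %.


RA = AA · 0.8192
RA = 65.1 · 0.8192

53.3299 %


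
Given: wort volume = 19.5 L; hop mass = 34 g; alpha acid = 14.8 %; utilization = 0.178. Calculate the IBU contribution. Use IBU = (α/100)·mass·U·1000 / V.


IBU = (14.8/100)·34·0.178·1000 / 19.5

45.9331 IBU


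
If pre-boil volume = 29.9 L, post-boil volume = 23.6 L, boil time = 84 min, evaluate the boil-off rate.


rate = (V_pre − V_post) / (t_min/60)
rate = (29.9 − 23.6) / (84/60)

4.5000 L/hr


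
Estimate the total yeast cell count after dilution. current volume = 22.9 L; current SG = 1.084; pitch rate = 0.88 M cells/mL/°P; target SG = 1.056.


V_w = V·((SG_c−1)/(SG_t−1)−1);  °P = 259 − 259/SG_t;  cells = rate·(V+V_w)·°P
V_w = 22.9·((1.084−1)/(1.056−1)−1) = 11.4500
V_final = 22.9 + 11.4500 = 34.3500
°P = 259 − 259/1.056 = 13.7348
cells = 0.88·34.3500·13.7348

415.1770 billion cells


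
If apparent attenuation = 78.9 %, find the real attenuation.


RA = AA · 0.8192
RA = 78.9 · 0.8192

64.6349 %


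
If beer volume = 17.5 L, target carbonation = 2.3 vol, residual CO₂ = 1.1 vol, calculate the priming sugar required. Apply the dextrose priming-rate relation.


sugar = (target − residual)·4.0·V
sugar = (2.3 − 1.1)·4.0·17.5

84.0000 g


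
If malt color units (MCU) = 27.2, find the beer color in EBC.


SRM = 1.4922·MCU^0.6859;  EBC = SRM·1.97
SRM = 1.4922·27.2^0.6859 = 14.3813
EBC = 14.3813·1.97

28.3311 EBC


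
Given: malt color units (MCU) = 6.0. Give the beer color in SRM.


SRM = 1.4922 · MCU^0.6859
SRM = 1.4922 · 6.0^0.6859

5.0999 SRM


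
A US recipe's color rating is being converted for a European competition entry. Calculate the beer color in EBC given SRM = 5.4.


EBC = SRM · 1.97
EBC = 5.4 · 1.97

10.6380 EBC


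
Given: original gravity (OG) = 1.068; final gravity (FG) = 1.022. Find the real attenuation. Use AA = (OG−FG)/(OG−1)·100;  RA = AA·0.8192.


AA = (1.068 − 1.022)/(1.068 − 1)·100 = 67.6471
RA = 67.6471·0.8192

55.4165 %


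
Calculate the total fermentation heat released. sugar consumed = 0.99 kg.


Q = m_sugar · 590 kJ/kg
Q = 0.99 · 590

584.1000 kJ


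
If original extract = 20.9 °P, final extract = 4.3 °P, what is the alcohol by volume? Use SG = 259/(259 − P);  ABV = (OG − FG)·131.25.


OG = 259/(259 − 20.9) = 1.0878
FG = 259/(259 − 4.3) = 1.0169
ABV = (1.0878 − 1.0169)·131.25

9.3051 % ABV


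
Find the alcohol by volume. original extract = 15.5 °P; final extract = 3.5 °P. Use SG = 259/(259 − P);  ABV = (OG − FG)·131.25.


OG = 259/(259 − 15.5) = 1.0637
FG = 259/(259 − 3.5) = 1.0137
ABV = (1.0637 − 1.0137)·131.25

6.5568 % ABV


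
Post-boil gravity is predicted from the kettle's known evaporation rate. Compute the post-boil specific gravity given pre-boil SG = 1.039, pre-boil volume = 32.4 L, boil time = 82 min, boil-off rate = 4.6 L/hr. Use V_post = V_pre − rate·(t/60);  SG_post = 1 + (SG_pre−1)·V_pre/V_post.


V_post = 32.4 − 4.6·(82/60) = 26.1133
SG_post = 1 + (1.039 − 1)·32.4/26.1133

1.0484


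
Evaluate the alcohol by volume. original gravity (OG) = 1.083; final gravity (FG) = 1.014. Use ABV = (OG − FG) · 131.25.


ABV = (1.083 − 1.014) · 131.25

9.0562 % ABV
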